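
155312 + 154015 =309327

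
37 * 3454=127798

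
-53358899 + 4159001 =-49199898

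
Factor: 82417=73^1*1129^1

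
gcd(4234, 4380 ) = 146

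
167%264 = 167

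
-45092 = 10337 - 55429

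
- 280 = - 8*35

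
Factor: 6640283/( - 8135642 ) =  - 2^( - 1)*13^1*263^ ( - 1)*353^1*1447^1*15467^( - 1)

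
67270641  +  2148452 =69419093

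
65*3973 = 258245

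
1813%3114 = 1813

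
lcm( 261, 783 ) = 783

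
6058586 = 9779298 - 3720712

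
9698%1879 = 303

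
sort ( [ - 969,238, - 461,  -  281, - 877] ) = [ - 969, -877,-461 , - 281,238 ]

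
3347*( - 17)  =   - 56899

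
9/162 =1/18 = 0.06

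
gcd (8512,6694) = 2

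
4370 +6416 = 10786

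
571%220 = 131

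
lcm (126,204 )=4284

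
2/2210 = 1/1105=0.00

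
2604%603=192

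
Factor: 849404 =2^2*131^1*1621^1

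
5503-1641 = 3862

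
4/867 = 4/867= 0.00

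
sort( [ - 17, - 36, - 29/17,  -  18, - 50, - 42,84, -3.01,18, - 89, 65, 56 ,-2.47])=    [ - 89, - 50, - 42, - 36,  -  18,-17, - 3.01, - 2.47 , - 29/17,18,56, 65, 84 ] 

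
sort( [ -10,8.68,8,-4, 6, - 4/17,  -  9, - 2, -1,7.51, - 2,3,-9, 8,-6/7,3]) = [-10, - 9, - 9, - 4, - 2, - 2,-1, - 6/7, - 4/17, 3, 3, 6, 7.51,8 , 8, 8.68] 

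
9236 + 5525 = 14761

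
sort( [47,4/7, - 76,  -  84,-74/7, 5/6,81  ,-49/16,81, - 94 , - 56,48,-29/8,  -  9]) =[- 94, - 84,-76,-56, - 74/7, - 9,-29/8, - 49/16,4/7, 5/6, 47,48,81,81]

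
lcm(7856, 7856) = 7856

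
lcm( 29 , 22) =638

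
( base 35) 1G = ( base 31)1K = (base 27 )1o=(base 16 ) 33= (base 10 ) 51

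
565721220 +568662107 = 1134383327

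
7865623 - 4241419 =3624204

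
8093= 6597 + 1496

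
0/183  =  0=   0.00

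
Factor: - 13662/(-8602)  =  27/17 = 3^3 * 17^( - 1 )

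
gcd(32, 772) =4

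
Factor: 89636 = 2^2*22409^1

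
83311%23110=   13981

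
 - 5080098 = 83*(-61206 ) 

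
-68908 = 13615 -82523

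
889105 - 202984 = 686121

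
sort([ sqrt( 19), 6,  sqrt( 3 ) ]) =[sqrt ( 3)  ,  sqrt(19), 6 ]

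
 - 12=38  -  50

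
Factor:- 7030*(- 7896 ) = 55508880 = 2^4*3^1*5^1*7^1*19^1*37^1*47^1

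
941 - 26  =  915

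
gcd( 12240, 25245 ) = 765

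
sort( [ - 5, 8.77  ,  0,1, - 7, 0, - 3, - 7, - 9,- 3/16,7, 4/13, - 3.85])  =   [ - 9, - 7, - 7, -5, - 3.85, - 3, - 3/16, 0, 0,4/13 , 1, 7,8.77 ]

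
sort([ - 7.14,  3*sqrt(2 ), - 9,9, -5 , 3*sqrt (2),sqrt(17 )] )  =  [ - 9,-7.14, - 5,sqrt(17) , 3*sqrt(2),3*sqrt (2), 9]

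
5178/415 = 5178/415  =  12.48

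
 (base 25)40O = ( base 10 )2524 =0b100111011100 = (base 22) 54g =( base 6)15404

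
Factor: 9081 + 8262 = 17343 = 3^2*41^1*47^1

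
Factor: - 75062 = -2^1* 13^1*2887^1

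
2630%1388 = 1242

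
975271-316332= 658939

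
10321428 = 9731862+589566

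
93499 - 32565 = 60934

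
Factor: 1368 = 2^3*3^2*19^1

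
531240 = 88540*6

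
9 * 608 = 5472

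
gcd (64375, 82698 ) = 1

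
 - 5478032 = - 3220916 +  - 2257116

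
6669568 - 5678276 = 991292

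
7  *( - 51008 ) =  - 357056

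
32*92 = 2944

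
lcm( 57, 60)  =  1140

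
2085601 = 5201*401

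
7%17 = 7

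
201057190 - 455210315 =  - 254153125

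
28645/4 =7161 + 1/4  =  7161.25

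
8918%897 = 845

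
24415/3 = 8138 + 1/3 = 8138.33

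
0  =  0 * 89831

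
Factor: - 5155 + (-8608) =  - 13763^1 = -13763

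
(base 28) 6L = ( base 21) 90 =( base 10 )189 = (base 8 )275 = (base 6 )513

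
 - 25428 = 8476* ( - 3 )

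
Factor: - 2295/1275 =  - 3^2*5^(-1 ) = - 9/5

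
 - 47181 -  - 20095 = -27086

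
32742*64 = 2095488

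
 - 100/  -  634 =50/317 = 0.16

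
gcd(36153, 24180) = 39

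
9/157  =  9/157=0.06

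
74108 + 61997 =136105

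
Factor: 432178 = 2^1*281^1*769^1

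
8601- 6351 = 2250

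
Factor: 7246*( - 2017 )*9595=-2^1*5^1*19^1*101^1*2017^1*3623^1 = - 140232671290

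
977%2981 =977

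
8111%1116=299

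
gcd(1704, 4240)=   8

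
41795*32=1337440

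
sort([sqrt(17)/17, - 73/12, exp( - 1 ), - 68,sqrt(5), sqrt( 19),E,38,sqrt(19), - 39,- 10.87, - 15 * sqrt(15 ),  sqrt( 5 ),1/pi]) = [ - 68,-15*sqrt(15 ), - 39, - 10.87, - 73/12,sqrt (17)/17, 1/pi  ,  exp( - 1), sqrt( 5), sqrt(5 ),E,sqrt( 19) , sqrt(19 ),38 ] 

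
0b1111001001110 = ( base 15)2473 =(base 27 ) AH9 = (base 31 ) 828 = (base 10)7758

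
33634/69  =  33634/69 =487.45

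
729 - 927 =- 198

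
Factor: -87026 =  - 2^1 * 53^1*821^1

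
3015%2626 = 389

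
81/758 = 81/758= 0.11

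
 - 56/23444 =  - 14/5861 = - 0.00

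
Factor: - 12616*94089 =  - 1187026824=- 2^3*3^1*19^1*79^1*83^1*397^1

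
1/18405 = 1/18405 =0.00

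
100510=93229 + 7281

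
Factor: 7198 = 2^1*59^1*61^1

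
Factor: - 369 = -3^2*41^1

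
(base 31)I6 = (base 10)564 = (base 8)1064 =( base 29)JD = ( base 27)KO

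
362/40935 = 362/40935 =0.01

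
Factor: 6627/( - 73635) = - 2209/24545 = - 5^(-1)*47^2* 4909^(- 1 )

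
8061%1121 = 214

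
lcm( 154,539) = 1078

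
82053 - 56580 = 25473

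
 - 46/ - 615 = 46/615 = 0.07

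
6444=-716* ( - 9)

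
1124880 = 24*46870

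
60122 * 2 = 120244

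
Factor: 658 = 2^1 * 7^1 * 47^1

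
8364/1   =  8364 = 8364.00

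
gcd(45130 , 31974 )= 2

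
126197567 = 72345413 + 53852154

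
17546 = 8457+9089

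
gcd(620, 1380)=20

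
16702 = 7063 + 9639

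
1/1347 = 1/1347 =0.00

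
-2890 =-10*289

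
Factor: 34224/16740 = 92/45 = 2^2*3^ ( - 2 )*5^ ( - 1 ) *23^1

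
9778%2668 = 1774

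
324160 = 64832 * 5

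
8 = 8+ 0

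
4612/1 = 4612 = 4612.00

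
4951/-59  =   - 84+5/59   =  - 83.92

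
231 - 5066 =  - 4835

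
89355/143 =624+123/143= 624.86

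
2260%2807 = 2260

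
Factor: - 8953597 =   -  71^1*126107^1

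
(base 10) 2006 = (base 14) a34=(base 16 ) 7d6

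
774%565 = 209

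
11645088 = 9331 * 1248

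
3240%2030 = 1210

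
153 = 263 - 110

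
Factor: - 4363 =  - 4363^1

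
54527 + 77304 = 131831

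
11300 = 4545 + 6755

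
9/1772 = 9/1772  =  0.01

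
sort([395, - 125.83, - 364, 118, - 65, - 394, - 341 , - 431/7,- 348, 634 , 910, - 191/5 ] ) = [ - 394,-364, - 348,-341,- 125.83, - 65, - 431/7 , - 191/5 , 118,395, 634, 910]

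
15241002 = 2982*5111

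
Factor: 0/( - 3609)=0 = 0^1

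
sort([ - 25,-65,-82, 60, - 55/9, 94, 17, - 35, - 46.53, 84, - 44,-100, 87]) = [ - 100, - 82, - 65, - 46.53, - 44, - 35, - 25, - 55/9,17,60,  84, 87,94 ] 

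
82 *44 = 3608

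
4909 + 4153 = 9062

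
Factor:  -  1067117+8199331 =2^1*17^1*209771^1 = 7132214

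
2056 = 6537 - 4481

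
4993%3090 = 1903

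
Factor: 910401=3^1*17^1*17851^1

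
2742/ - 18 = - 457/3  =  -  152.33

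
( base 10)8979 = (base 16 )2313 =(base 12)5243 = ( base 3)110022120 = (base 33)883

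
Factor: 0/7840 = 0 = 0^1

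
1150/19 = 1150/19 = 60.53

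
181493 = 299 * 607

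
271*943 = 255553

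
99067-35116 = 63951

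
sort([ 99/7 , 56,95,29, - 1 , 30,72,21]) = [  -  1,  99/7, 21,29,30,56,72,95]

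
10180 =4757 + 5423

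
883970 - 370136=513834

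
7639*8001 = 61119639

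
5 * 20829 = 104145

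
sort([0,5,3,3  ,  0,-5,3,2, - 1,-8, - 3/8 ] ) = [  -  8,-5,-1,-3/8,0,0,  2,3,3,3, 5]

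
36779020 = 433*84940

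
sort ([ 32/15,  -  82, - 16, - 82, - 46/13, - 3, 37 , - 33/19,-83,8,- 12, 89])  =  [-83 , - 82,-82, - 16, - 12,  -  46/13, - 3, - 33/19, 32/15, 8, 37, 89]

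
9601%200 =1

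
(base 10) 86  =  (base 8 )126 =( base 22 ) 3K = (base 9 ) 105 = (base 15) 5b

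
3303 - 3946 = -643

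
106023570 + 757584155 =863607725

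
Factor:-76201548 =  - 2^2*3^1*  17^1*107^1*3491^1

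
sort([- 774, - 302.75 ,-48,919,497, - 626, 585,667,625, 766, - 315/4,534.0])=[ - 774, - 626,-302.75, - 315/4,-48,497,534.0,585,  625,667, 766,919 ] 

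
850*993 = 844050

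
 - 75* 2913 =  - 218475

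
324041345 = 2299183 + 321742162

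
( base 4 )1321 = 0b1111001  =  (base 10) 121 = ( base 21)5G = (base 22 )5B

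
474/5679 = 158/1893 = 0.08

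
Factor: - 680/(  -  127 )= 2^3*5^1*17^1 *127^( - 1)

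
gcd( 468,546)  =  78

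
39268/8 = 9817/2 = 4908.50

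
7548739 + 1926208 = 9474947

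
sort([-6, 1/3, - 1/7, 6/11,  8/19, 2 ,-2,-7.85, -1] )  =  [ - 7.85 , - 6, - 2, - 1, - 1/7 , 1/3 , 8/19,6/11,2 ] 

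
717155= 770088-52933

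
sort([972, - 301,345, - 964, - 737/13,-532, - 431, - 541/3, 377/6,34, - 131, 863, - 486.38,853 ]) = [  -  964, - 532, - 486.38 , - 431, - 301, - 541/3, - 131, - 737/13, 34, 377/6,345 , 853,863, 972 ] 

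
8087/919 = 8087/919 = 8.80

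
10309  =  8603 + 1706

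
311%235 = 76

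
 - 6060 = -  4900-1160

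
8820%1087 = 124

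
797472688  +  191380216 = 988852904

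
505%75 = 55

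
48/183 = 16/61 = 0.26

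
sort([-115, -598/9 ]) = [ - 115, - 598/9] 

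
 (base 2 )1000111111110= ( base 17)FFG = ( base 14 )1970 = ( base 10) 4606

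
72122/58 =36061/29 = 1243.48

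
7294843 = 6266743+1028100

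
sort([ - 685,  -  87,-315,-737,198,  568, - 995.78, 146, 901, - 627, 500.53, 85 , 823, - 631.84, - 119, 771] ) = [ - 995.78, - 737, - 685, - 631.84, - 627 , -315, - 119, - 87, 85, 146, 198 , 500.53,568,771,823, 901 ]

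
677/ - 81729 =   -  677/81729 = -0.01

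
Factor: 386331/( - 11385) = - 509/15 = -3^( - 1) * 5^(  -  1)*509^1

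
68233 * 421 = 28726093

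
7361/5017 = 1 + 2344/5017 =1.47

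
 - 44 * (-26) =1144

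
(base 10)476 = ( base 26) i8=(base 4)13130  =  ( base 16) 1DC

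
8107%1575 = 232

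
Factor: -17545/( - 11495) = 29/19 = 19^( - 1)*29^1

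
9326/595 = 9326/595 = 15.67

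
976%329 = 318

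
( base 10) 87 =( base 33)2l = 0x57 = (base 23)3i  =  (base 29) 30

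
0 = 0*8675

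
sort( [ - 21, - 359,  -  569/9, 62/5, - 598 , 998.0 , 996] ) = [ - 598, - 359, - 569/9,  -  21,62/5  ,  996,998.0]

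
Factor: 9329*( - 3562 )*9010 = - 299401380980 = - 2^2*5^1 * 13^1*17^1* 19^1*53^1* 137^1*491^1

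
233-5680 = - 5447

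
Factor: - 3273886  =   - 2^1*7^2 * 11^1*3037^1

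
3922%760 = 122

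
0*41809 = 0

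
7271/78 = 93 + 17/78 = 93.22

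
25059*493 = 12354087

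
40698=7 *5814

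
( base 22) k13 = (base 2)10010111101001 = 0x25E9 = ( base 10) 9705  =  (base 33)8u3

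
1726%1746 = 1726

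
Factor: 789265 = 5^1 *43^1*3671^1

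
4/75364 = 1/18841 = 0.00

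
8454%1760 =1414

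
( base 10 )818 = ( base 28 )116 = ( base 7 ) 2246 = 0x332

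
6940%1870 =1330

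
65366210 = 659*99190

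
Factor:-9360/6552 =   -  2^1*5^1 * 7^(-1) = - 10/7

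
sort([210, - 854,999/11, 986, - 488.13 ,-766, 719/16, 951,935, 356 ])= [  -  854, -766,-488.13,719/16 , 999/11,210,356,935,951,986 ] 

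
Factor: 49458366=2^1*3^2*2747687^1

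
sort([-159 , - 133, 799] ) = [-159, - 133, 799 ]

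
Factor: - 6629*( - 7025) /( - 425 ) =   -  7^1*17^( - 1 )*281^1*947^1 = -1862749/17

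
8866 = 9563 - 697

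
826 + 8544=9370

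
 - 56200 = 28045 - 84245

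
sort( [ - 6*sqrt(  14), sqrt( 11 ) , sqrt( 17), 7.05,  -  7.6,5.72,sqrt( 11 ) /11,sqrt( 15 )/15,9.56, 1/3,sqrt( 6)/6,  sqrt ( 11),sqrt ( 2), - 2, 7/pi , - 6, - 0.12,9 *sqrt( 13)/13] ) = [ - 6*sqrt( 14 ) , - 7.6, - 6, - 2, - 0.12, sqrt(15)/15,sqrt ( 11 )/11, 1/3,sqrt( 6)/6,sqrt(2),7/pi,9*sqrt(13)/13,sqrt( 11) , sqrt(11 ),sqrt ( 17 ), 5.72,7.05,9.56]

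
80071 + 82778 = 162849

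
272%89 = 5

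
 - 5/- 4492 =5/4492 =0.00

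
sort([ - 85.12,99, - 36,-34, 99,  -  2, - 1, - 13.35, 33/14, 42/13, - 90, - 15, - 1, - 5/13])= [ - 90 , - 85.12, - 36,- 34, - 15, - 13.35,  -  2,-1,  -  1, - 5/13, 33/14, 42/13, 99, 99 ] 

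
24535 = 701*35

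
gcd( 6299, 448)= 1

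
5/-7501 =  - 5/7501 = -0.00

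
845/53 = 15 + 50/53= 15.94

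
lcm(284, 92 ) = 6532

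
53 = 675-622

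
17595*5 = 87975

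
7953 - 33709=-25756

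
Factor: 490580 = 2^2*5^1*19^1* 1291^1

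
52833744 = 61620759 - 8787015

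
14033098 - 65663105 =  - 51630007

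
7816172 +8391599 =16207771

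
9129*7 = 63903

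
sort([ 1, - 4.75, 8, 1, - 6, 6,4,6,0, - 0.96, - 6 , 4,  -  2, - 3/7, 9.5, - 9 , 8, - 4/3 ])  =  [ - 9, - 6, - 6, - 4.75,-2, - 4/3,  -  0.96,-3/7, 0,1, 1,4,4 , 6, 6,8, 8 , 9.5] 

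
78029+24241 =102270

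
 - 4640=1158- 5798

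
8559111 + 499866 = 9058977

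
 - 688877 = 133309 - 822186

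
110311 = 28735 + 81576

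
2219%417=134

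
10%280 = 10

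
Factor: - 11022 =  - 2^1*3^1*11^1*167^1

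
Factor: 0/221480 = 0^1 = 0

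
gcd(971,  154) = 1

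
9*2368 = 21312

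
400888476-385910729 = 14977747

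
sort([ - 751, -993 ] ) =[ - 993,- 751 ] 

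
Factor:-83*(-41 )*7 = 7^1*41^1 * 83^1 = 23821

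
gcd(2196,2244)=12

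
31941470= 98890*323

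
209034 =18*11613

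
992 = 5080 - 4088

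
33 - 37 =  - 4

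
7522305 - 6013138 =1509167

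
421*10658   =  4487018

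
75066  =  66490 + 8576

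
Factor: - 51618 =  - 2^1*3^1*7^1*1229^1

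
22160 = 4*5540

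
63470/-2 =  - 31735/1= - 31735.00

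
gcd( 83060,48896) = 4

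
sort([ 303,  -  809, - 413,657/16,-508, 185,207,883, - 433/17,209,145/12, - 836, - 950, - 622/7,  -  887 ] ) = [-950,  -  887, - 836,  -  809, - 508,  -  413, - 622/7, - 433/17,145/12,657/16,185, 207, 209,303, 883] 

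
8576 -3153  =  5423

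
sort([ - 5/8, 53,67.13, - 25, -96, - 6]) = [-96, -25, - 6, - 5/8,53, 67.13 ] 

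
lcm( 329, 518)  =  24346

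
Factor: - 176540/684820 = -7^1*13^1*353^( - 1) = - 91/353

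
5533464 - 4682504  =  850960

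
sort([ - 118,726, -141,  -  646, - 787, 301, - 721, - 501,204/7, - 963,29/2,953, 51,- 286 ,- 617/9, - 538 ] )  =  [  -  963, - 787,  -  721, - 646, - 538, - 501,  -  286, - 141 , -118, - 617/9,29/2 , 204/7,51  ,  301,726,953 ] 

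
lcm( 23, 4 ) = 92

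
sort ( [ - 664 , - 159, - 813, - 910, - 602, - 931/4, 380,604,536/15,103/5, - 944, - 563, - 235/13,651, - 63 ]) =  [ - 944, - 910, - 813, - 664,  -  602, - 563, - 931/4, - 159, - 63, - 235/13,103/5,536/15, 380, 604 , 651] 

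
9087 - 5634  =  3453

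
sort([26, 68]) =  [ 26,  68 ]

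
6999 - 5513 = 1486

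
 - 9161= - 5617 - 3544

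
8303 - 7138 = 1165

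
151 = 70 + 81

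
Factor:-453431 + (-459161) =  - 2^4*57037^1= - 912592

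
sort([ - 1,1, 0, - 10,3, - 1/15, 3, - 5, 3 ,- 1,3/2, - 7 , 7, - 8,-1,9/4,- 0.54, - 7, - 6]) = [ - 10, - 8  , - 7, - 7, - 6, - 5,  -  1, - 1,-1, - 0.54,-1/15 , 0,1 , 3/2,  9/4,3,3,  3, 7]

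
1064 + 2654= 3718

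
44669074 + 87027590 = 131696664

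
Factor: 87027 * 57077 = 3^1*29009^1*57077^1 = 4967240079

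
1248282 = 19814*63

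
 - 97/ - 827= 97/827=0.12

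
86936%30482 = 25972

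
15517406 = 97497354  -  81979948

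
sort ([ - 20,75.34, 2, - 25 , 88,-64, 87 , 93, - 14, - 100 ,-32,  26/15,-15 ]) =[ - 100, - 64, - 32,- 25,-20, - 15, - 14, 26/15, 2, 75.34 , 87,88,93 ] 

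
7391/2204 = 3 + 41/116= 3.35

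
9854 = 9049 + 805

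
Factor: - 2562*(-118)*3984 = 2^6*3^2*7^1*59^1*61^1*83^1 = 1204426944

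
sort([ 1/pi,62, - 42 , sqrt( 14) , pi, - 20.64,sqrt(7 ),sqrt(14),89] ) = [ -42 , - 20.64 , 1/pi, sqrt(7), pi,sqrt(14), sqrt(14),  62, 89 ]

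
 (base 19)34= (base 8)75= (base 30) 21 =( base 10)61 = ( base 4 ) 331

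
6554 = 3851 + 2703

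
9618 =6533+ 3085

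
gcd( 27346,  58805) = 1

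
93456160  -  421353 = 93034807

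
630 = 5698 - 5068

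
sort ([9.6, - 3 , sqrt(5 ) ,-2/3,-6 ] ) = [ -6,-3, - 2/3, sqrt(5), 9.6] 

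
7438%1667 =770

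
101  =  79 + 22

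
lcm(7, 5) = 35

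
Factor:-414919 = -17^1*24407^1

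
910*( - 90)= -81900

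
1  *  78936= 78936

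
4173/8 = 521 + 5/8=   521.62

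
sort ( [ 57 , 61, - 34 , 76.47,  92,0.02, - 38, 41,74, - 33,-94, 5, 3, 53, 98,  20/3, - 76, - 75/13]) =[ - 94, - 76,- 38  , - 34, - 33, - 75/13,0.02,3, 5, 20/3,41 , 53,57, 61,74, 76.47,  92,98 ] 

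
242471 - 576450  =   - 333979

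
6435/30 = 429/2 = 214.50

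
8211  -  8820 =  - 609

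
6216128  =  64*97127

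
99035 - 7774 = 91261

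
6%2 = 0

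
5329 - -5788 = 11117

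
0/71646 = 0  =  0.00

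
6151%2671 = 809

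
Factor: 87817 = 137^1*641^1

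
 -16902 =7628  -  24530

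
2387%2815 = 2387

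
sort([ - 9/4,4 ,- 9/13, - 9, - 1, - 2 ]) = [-9, - 9/4,-2, - 1,-9/13,4]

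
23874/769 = 23874/769 =31.05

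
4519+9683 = 14202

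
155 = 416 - 261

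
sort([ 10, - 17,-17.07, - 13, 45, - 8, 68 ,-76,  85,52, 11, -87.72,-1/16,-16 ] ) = [ - 87.72,-76, -17.07, - 17, - 16,-13,  -  8,- 1/16,10, 11, 45, 52, 68,85 ] 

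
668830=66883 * 10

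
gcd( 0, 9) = 9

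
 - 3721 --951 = -2770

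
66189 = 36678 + 29511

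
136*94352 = 12831872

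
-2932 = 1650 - 4582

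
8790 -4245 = 4545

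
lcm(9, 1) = 9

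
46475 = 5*9295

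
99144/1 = 99144 = 99144.00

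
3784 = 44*86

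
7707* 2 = 15414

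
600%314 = 286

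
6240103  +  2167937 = 8408040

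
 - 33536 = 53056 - 86592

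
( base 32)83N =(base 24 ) EA7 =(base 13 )3A24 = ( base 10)8311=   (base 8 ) 20167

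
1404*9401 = 13199004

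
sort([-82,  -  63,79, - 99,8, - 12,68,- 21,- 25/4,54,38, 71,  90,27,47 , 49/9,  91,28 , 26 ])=[  -  99, - 82, - 63,-21, - 12, - 25/4 , 49/9,8, 26,27,28,38, 47,54, 68,71, 79,90 , 91]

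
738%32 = 2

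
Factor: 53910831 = 3^1*13^2*113^1*941^1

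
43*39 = 1677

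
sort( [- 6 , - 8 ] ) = [ - 8 , - 6 ]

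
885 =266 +619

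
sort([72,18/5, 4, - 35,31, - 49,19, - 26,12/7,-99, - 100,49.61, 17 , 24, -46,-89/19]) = [-100, - 99, - 49, - 46, - 35,  -  26,  -  89/19,12/7, 18/5,  4, 17,19, 24 , 31, 49.61, 72]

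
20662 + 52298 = 72960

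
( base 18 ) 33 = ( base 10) 57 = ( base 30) 1R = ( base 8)71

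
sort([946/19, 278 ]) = [946/19, 278]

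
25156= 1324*19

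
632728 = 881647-248919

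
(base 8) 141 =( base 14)6d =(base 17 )5c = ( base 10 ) 97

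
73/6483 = 73/6483 = 0.01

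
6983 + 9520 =16503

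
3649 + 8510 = 12159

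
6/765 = 2/255 = 0.01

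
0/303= 0 = 0.00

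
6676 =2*3338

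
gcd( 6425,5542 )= 1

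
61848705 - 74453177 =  - 12604472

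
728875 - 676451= 52424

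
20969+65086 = 86055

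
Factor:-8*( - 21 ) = 2^3* 3^1*7^1 = 168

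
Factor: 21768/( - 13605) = - 2^3*5^ ( - 1 ) = - 8/5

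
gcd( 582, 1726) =2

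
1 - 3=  - 2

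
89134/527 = 89134/527= 169.13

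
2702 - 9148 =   -  6446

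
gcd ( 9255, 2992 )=1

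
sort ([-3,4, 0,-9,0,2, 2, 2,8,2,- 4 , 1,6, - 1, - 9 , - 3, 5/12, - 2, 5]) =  [ - 9,-9, - 4, - 3, - 3, - 2, - 1,  0,0,5/12,1,2,2, 2,2,4, 5,6,8 ]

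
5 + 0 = 5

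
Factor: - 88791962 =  - 2^1*7^1*929^1*6827^1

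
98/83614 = 49/41807 = 0.00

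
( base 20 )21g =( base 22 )1G0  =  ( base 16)344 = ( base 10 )836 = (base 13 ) 4C4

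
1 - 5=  - 4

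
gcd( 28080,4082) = 26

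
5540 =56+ 5484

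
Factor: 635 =5^1*127^1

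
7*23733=166131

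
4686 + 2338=7024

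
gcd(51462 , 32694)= 6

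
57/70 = 57/70 =0.81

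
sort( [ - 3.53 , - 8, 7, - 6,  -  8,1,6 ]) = [ - 8, - 8, - 6, - 3.53,1, 6,7]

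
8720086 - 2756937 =5963149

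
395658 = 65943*6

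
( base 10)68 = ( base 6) 152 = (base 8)104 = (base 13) 53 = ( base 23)2m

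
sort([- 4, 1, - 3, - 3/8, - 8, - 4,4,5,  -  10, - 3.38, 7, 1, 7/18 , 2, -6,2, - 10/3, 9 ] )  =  [ - 10, - 8,-6,-4, - 4, - 3.38, - 10/3, - 3, - 3/8 , 7/18, 1,1, 2, 2,4,5, 7, 9]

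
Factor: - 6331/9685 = -5^(-1)*149^(-1) * 487^1 = -487/745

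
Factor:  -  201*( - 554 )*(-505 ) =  - 2^1*3^1*5^1*67^1*101^1*277^1 = - 56233770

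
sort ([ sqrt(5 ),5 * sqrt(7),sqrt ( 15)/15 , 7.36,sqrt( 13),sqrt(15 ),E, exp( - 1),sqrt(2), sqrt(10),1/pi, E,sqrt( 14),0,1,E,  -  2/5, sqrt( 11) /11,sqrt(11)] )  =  [ - 2/5, 0,sqrt(15 ) /15, sqrt( 11)/11, 1/pi,exp( - 1), 1,sqrt(2),sqrt( 5 ), E, E,E,  sqrt(10), sqrt(11), sqrt( 13),sqrt(14), sqrt(15),  7.36  ,  5*sqrt(7)] 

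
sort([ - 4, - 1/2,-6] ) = [ - 6, - 4,  -  1/2]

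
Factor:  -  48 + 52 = 2^2 = 4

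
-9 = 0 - 9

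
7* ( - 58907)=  - 412349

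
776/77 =10+6/77 =10.08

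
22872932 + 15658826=38531758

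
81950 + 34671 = 116621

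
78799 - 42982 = 35817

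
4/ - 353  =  -4/353 = -0.01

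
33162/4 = 8290 + 1/2 = 8290.50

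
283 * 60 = 16980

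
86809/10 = 86809/10  =  8680.90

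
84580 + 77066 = 161646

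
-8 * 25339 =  - 202712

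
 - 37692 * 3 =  - 113076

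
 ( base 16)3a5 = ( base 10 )933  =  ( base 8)1645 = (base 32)t5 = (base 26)19N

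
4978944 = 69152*72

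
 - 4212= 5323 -9535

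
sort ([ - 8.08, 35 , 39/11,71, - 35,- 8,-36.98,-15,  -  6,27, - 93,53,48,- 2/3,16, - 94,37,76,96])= [  -  94 , - 93,  -  36.98, - 35, - 15, - 8.08, - 8, - 6, - 2/3, 39/11,  16,27,35, 37,48 , 53,71 , 76,96]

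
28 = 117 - 89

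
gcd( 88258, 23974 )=2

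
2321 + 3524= 5845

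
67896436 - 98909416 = -31012980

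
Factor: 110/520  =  2^(- 2 ) * 11^1*13^( - 1 )=11/52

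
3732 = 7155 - 3423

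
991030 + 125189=1116219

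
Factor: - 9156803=  -  19^1*103^1*4679^1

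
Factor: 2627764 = 2^2*149^1*4409^1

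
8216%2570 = 506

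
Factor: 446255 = 5^1 * 149^1 * 599^1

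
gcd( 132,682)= 22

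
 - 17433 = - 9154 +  - 8279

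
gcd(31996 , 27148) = 4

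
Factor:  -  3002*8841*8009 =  - 212564322138 = - 2^1*3^1*7^1*19^1*79^1*421^1 * 8009^1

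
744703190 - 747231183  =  -2527993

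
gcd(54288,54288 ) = 54288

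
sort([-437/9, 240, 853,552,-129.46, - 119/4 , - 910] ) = [ - 910, - 129.46,-437/9, - 119/4,240,552, 853] 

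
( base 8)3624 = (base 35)1KF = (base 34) 1N2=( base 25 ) 32F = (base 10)1940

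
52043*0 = 0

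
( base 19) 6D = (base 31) 43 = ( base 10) 127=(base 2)1111111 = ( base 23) 5c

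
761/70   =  10+61/70 = 10.87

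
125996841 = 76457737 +49539104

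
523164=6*87194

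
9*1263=11367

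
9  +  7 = 16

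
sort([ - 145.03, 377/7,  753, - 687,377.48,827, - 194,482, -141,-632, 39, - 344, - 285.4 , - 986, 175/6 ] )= [ - 986,-687, - 632, - 344, - 285.4,-194, - 145.03, - 141, 175/6 , 39, 377/7,  377.48,  482,  753, 827 ]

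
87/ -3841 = - 1 + 3754/3841=-0.02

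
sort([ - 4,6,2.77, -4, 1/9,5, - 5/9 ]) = [ - 4, - 4, - 5/9,  1/9,2.77, 5,  6]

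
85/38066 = 85/38066 = 0.00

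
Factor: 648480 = 2^5*3^1  *5^1*7^1 * 193^1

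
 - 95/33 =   -  95/33 = - 2.88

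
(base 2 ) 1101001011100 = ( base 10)6748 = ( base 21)F67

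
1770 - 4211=- 2441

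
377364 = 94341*4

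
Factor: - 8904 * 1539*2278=- 2^4*3^5*7^1*17^1*19^1*53^1*67^1 = - 31216017168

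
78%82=78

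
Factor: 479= 479^1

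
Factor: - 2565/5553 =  -3^1*5^1 * 19^1*617^( - 1)  =  - 285/617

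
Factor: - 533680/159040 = -953/284= - 2^( - 2 )*71^( - 1 )*953^1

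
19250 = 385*50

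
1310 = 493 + 817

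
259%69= 52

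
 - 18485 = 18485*(  -  1)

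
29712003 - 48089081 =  - 18377078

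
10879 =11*989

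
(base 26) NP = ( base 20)1B3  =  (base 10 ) 623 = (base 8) 1157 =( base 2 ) 1001101111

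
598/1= 598 = 598.00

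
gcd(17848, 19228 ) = 92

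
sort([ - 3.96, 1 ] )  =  [ - 3.96,1]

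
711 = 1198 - 487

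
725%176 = 21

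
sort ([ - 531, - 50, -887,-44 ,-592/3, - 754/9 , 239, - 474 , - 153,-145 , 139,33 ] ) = [ - 887, - 531, - 474, - 592/3 ,  -  153,- 145,- 754/9,  -  50, - 44,  33,139,239 ]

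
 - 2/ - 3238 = 1/1619 = 0.00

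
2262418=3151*718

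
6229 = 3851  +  2378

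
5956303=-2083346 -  - 8039649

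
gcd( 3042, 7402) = 2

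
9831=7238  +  2593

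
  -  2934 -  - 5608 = 2674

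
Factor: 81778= 2^1*31^1*1319^1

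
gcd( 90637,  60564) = 1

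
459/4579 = 459/4579= 0.10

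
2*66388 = 132776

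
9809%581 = 513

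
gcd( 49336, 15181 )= 1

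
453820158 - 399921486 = 53898672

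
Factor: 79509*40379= 3^1*17^1*149^1*271^1*1559^1 = 3210493911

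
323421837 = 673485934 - 350064097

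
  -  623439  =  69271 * ( - 9)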